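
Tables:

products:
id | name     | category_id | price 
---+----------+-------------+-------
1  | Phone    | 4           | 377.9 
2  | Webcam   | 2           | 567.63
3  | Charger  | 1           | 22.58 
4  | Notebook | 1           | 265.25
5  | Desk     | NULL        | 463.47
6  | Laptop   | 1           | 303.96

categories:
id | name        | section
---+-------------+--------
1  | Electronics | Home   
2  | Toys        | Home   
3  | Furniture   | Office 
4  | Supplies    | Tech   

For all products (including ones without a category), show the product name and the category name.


LEFT JOIN keeps every row from products (the left table); where category_id has no match in categories, the category columns become NULL. Walk through each product:
  - product 1 (Phone): category_id=4 -> matches Supplies
  - product 2 (Webcam): category_id=2 -> matches Toys
  - product 3 (Charger): category_id=1 -> matches Electronics
  - product 4 (Notebook): category_id=1 -> matches Electronics
  - product 5 (Desk): category_id=NULL, no match -> kept with NULL
  - product 6 (Laptop): category_id=1 -> matches Electronics
All 6 rows appear; 1 has NULL category.

SQL:
SELECT a.name, b.name AS category
FROM products a
LEFT JOIN categories b ON a.category_id = b.id

Result:
name     | category   
---------+------------
Phone    | Supplies   
Webcam   | Toys       
Charger  | Electronics
Notebook | Electronics
Desk     | NULL       
Laptop   | Electronics


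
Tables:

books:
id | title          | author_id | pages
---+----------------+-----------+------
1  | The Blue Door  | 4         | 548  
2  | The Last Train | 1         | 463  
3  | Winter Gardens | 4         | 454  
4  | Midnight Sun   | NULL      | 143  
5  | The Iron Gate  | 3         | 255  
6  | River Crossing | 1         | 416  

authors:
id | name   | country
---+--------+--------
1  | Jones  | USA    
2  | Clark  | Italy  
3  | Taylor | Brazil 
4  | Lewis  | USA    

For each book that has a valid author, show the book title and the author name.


INNER JOIN keeps only books rows whose author_id matches an id in authors. Walk through each book:
  - book 1 (The Blue Door): author_id=4 -> matches Lewis
  - book 2 (The Last Train): author_id=1 -> matches Jones
  - book 3 (Winter Gardens): author_id=4 -> matches Lewis
  - book 4 (Midnight Sun): author_id=NULL, no match -> dropped
  - book 5 (The Iron Gate): author_id=3 -> matches Taylor
  - book 6 (River Crossing): author_id=1 -> matches Jones
So 1 of 6 rows is dropped.

SQL:
SELECT a.title, b.name AS author
FROM books a
INNER JOIN authors b ON a.author_id = b.id

Result:
title          | author
---------------+-------
The Blue Door  | Lewis 
The Last Train | Jones 
Winter Gardens | Lewis 
The Iron Gate  | Taylor
River Crossing | Jones 


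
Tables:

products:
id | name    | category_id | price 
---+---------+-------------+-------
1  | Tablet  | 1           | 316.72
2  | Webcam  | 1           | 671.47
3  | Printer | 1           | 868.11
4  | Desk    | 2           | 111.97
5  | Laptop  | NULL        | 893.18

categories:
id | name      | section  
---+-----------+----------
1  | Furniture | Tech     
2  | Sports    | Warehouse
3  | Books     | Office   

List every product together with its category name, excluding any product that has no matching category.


INNER JOIN keeps only products rows whose category_id matches an id in categories. Walk through each product:
  - product 1 (Tablet): category_id=1 -> matches Furniture
  - product 2 (Webcam): category_id=1 -> matches Furniture
  - product 3 (Printer): category_id=1 -> matches Furniture
  - product 4 (Desk): category_id=2 -> matches Sports
  - product 5 (Laptop): category_id=NULL, no match -> dropped
So 1 of 5 rows is dropped.

SQL:
SELECT a.name, b.name AS category
FROM products a
INNER JOIN categories b ON a.category_id = b.id

Result:
name    | category 
--------+----------
Tablet  | Furniture
Webcam  | Furniture
Printer | Furniture
Desk    | Sports   


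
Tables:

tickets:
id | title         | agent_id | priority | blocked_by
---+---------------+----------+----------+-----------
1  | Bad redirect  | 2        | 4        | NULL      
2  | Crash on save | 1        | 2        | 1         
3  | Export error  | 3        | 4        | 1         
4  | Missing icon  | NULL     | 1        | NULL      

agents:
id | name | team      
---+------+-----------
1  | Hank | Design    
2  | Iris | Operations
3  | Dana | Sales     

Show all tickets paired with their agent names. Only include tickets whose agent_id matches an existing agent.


INNER JOIN keeps only tickets rows whose agent_id matches an id in agents. Walk through each ticket:
  - ticket 1 (Bad redirect): agent_id=2 -> matches Iris
  - ticket 2 (Crash on save): agent_id=1 -> matches Hank
  - ticket 3 (Export error): agent_id=3 -> matches Dana
  - ticket 4 (Missing icon): agent_id=NULL, no match -> dropped
So 1 of 4 rows is dropped.

SQL:
SELECT a.title, b.name AS agent
FROM tickets a
INNER JOIN agents b ON a.agent_id = b.id

Result:
title         | agent
--------------+------
Bad redirect  | Iris 
Crash on save | Hank 
Export error  | Dana 


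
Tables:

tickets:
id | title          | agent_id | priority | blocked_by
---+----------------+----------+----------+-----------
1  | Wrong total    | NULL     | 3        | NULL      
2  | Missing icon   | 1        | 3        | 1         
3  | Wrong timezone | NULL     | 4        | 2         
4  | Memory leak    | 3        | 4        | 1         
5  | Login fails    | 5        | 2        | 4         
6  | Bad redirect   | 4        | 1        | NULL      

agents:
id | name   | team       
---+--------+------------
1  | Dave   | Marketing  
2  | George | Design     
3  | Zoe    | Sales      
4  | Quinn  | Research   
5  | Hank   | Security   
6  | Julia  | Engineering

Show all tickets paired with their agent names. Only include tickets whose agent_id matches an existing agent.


INNER JOIN keeps only tickets rows whose agent_id matches an id in agents. Walk through each ticket:
  - ticket 1 (Wrong total): agent_id=NULL, no match -> dropped
  - ticket 2 (Missing icon): agent_id=1 -> matches Dave
  - ticket 3 (Wrong timezone): agent_id=NULL, no match -> dropped
  - ticket 4 (Memory leak): agent_id=3 -> matches Zoe
  - ticket 5 (Login fails): agent_id=5 -> matches Hank
  - ticket 6 (Bad redirect): agent_id=4 -> matches Quinn
So 2 of 6 rows are dropped.

SQL:
SELECT a.title, b.name AS agent
FROM tickets a
INNER JOIN agents b ON a.agent_id = b.id

Result:
title        | agent
-------------+------
Missing icon | Dave 
Memory leak  | Zoe  
Login fails  | Hank 
Bad redirect | Quinn


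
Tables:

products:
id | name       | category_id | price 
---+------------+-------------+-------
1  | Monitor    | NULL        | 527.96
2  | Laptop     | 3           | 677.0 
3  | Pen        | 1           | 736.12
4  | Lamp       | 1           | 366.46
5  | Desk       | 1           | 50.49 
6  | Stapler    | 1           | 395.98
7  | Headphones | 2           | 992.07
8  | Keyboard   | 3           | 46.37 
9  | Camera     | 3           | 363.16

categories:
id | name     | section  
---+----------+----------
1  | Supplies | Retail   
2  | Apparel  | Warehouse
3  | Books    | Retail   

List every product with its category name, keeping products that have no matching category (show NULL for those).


LEFT JOIN keeps every row from products (the left table); where category_id has no match in categories, the category columns become NULL. Walk through each product:
  - product 1 (Monitor): category_id=NULL, no match -> kept with NULL
  - product 2 (Laptop): category_id=3 -> matches Books
  - product 3 (Pen): category_id=1 -> matches Supplies
  - product 4 (Lamp): category_id=1 -> matches Supplies
  - product 5 (Desk): category_id=1 -> matches Supplies
  - product 6 (Stapler): category_id=1 -> matches Supplies
  - product 7 (Headphones): category_id=2 -> matches Apparel
  - product 8 (Keyboard): category_id=3 -> matches Books
  - product 9 (Camera): category_id=3 -> matches Books
All 9 rows appear; 1 has NULL category.

SQL:
SELECT a.name, b.name AS category
FROM products a
LEFT JOIN categories b ON a.category_id = b.id

Result:
name       | category
-----------+---------
Monitor    | NULL    
Laptop     | Books   
Pen        | Supplies
Lamp       | Supplies
Desk       | Supplies
Stapler    | Supplies
Headphones | Apparel 
Keyboard   | Books   
Camera     | Books   


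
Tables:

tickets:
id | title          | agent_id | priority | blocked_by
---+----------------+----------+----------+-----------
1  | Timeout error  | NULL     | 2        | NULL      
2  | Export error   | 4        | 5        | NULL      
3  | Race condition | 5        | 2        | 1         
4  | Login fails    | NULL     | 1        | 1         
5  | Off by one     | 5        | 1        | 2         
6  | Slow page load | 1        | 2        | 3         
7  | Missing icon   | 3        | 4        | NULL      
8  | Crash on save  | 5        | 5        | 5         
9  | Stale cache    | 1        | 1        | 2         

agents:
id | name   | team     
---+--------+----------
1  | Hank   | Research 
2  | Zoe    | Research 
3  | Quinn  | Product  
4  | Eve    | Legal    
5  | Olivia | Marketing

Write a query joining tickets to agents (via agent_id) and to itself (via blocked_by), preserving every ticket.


Two LEFT JOINs from the same base table tickets: one to agents via agent_id, one to tickets itself via blocked_by. Both are LEFT so every ticket is preserved.
Match against agents:
  - ticket 1 (Timeout error): agent_id=NULL, no match -> kept with NULL
  - ticket 2 (Export error): agent_id=4 -> matches Eve
  - ticket 3 (Race condition): agent_id=5 -> matches Olivia
  - ticket 4 (Login fails): agent_id=NULL, no match -> kept with NULL
  - ticket 5 (Off by one): agent_id=5 -> matches Olivia
  - ticket 6 (Slow page load): agent_id=1 -> matches Hank
  - ticket 7 (Missing icon): agent_id=3 -> matches Quinn
  - ticket 8 (Crash on save): agent_id=5 -> matches Olivia
  - ticket 9 (Stale cache): agent_id=1 -> matches Hank
Match against tickets (self):
  - ticket 1 (Timeout error): blocked_by=NULL -> NULL
  - ticket 2 (Export error): blocked_by=NULL -> NULL
  - ticket 3 (Race condition): blocked_by=1 -> Timeout error
  - ticket 4 (Login fails): blocked_by=1 -> Timeout error
  - ticket 5 (Off by one): blocked_by=2 -> Export error
  - ticket 6 (Slow page load): blocked_by=3 -> Race condition
  - ticket 7 (Missing icon): blocked_by=NULL -> NULL
  - ticket 8 (Crash on save): blocked_by=5 -> Off by one
  - ticket 9 (Stale cache): blocked_by=2 -> Export error

SQL:
SELECT a.title, b.name AS agent, c.title AS blocked_by
FROM tickets a
LEFT JOIN agents b ON a.agent_id = b.id
LEFT JOIN tickets c ON a.blocked_by = c.id

Result:
title          | agent  | blocked_by    
---------------+--------+---------------
Timeout error  | NULL   | NULL          
Export error   | Eve    | NULL          
Race condition | Olivia | Timeout error 
Login fails    | NULL   | Timeout error 
Off by one     | Olivia | Export error  
Slow page load | Hank   | Race condition
Missing icon   | Quinn  | NULL          
Crash on save  | Olivia | Off by one    
Stale cache    | Hank   | Export error  


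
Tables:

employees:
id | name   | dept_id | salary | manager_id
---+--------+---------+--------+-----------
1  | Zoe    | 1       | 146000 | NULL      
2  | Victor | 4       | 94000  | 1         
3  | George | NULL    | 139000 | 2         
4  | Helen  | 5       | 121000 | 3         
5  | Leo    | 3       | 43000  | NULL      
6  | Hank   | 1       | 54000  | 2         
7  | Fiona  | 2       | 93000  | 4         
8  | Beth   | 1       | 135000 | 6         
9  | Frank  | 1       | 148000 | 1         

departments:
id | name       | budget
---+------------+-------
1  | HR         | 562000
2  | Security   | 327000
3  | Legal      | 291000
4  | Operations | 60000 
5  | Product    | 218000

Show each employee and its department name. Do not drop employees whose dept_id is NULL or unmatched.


LEFT JOIN keeps every row from employees (the left table); where dept_id has no match in departments, the department columns become NULL. Walk through each employee:
  - employee 1 (Zoe): dept_id=1 -> matches HR
  - employee 2 (Victor): dept_id=4 -> matches Operations
  - employee 3 (George): dept_id=NULL, no match -> kept with NULL
  - employee 4 (Helen): dept_id=5 -> matches Product
  - employee 5 (Leo): dept_id=3 -> matches Legal
  - employee 6 (Hank): dept_id=1 -> matches HR
  - employee 7 (Fiona): dept_id=2 -> matches Security
  - employee 8 (Beth): dept_id=1 -> matches HR
  - employee 9 (Frank): dept_id=1 -> matches HR
All 9 rows appear; 1 has NULL department.

SQL:
SELECT a.name, b.name AS department
FROM employees a
LEFT JOIN departments b ON a.dept_id = b.id

Result:
name   | department
-------+-----------
Zoe    | HR        
Victor | Operations
George | NULL      
Helen  | Product   
Leo    | Legal     
Hank   | HR        
Fiona  | Security  
Beth   | HR        
Frank  | HR        


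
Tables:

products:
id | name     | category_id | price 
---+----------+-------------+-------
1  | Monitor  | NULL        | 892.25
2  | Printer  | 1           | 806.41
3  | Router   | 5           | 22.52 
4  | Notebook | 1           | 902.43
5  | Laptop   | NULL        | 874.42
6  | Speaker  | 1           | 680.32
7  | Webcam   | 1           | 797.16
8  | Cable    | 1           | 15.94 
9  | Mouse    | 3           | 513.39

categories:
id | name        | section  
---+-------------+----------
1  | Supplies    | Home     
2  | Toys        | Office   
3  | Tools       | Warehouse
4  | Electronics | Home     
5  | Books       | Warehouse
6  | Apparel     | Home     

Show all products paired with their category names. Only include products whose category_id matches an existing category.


INNER JOIN keeps only products rows whose category_id matches an id in categories. Walk through each product:
  - product 1 (Monitor): category_id=NULL, no match -> dropped
  - product 2 (Printer): category_id=1 -> matches Supplies
  - product 3 (Router): category_id=5 -> matches Books
  - product 4 (Notebook): category_id=1 -> matches Supplies
  - product 5 (Laptop): category_id=NULL, no match -> dropped
  - product 6 (Speaker): category_id=1 -> matches Supplies
  - product 7 (Webcam): category_id=1 -> matches Supplies
  - product 8 (Cable): category_id=1 -> matches Supplies
  - product 9 (Mouse): category_id=3 -> matches Tools
So 2 of 9 rows are dropped.

SQL:
SELECT a.name, b.name AS category
FROM products a
INNER JOIN categories b ON a.category_id = b.id

Result:
name     | category
---------+---------
Printer  | Supplies
Router   | Books   
Notebook | Supplies
Speaker  | Supplies
Webcam   | Supplies
Cable    | Supplies
Mouse    | Tools   


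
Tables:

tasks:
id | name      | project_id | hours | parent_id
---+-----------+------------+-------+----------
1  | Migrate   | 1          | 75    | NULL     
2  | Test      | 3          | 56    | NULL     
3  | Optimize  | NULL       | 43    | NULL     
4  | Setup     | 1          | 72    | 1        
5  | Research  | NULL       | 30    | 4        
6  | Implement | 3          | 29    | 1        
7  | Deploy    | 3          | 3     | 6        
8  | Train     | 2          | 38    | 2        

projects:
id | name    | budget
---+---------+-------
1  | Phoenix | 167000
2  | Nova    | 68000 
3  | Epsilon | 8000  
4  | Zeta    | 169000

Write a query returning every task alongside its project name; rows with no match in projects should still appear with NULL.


LEFT JOIN keeps every row from tasks (the left table); where project_id has no match in projects, the project columns become NULL. Walk through each task:
  - task 1 (Migrate): project_id=1 -> matches Phoenix
  - task 2 (Test): project_id=3 -> matches Epsilon
  - task 3 (Optimize): project_id=NULL, no match -> kept with NULL
  - task 4 (Setup): project_id=1 -> matches Phoenix
  - task 5 (Research): project_id=NULL, no match -> kept with NULL
  - task 6 (Implement): project_id=3 -> matches Epsilon
  - task 7 (Deploy): project_id=3 -> matches Epsilon
  - task 8 (Train): project_id=2 -> matches Nova
All 8 rows appear; 2 have NULL project.

SQL:
SELECT a.name, b.name AS project
FROM tasks a
LEFT JOIN projects b ON a.project_id = b.id

Result:
name      | project
----------+--------
Migrate   | Phoenix
Test      | Epsilon
Optimize  | NULL   
Setup     | Phoenix
Research  | NULL   
Implement | Epsilon
Deploy    | Epsilon
Train     | Nova   


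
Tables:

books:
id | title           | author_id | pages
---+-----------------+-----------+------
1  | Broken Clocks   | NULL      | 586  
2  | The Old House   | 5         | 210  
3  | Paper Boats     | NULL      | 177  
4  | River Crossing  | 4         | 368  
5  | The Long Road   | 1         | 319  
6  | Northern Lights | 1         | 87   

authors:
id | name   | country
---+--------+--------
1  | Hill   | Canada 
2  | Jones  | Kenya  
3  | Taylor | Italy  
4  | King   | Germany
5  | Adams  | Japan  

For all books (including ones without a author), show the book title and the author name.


LEFT JOIN keeps every row from books (the left table); where author_id has no match in authors, the author columns become NULL. Walk through each book:
  - book 1 (Broken Clocks): author_id=NULL, no match -> kept with NULL
  - book 2 (The Old House): author_id=5 -> matches Adams
  - book 3 (Paper Boats): author_id=NULL, no match -> kept with NULL
  - book 4 (River Crossing): author_id=4 -> matches King
  - book 5 (The Long Road): author_id=1 -> matches Hill
  - book 6 (Northern Lights): author_id=1 -> matches Hill
All 6 rows appear; 2 have NULL author.

SQL:
SELECT a.title, b.name AS author
FROM books a
LEFT JOIN authors b ON a.author_id = b.id

Result:
title           | author
----------------+-------
Broken Clocks   | NULL  
The Old House   | Adams 
Paper Boats     | NULL  
River Crossing  | King  
The Long Road   | Hill  
Northern Lights | Hill  


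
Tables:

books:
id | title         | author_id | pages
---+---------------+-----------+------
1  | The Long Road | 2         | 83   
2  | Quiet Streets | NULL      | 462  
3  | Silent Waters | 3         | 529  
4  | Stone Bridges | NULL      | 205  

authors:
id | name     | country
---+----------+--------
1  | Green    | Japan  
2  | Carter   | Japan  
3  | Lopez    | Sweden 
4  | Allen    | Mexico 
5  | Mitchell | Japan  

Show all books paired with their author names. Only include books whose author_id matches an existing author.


INNER JOIN keeps only books rows whose author_id matches an id in authors. Walk through each book:
  - book 1 (The Long Road): author_id=2 -> matches Carter
  - book 2 (Quiet Streets): author_id=NULL, no match -> dropped
  - book 3 (Silent Waters): author_id=3 -> matches Lopez
  - book 4 (Stone Bridges): author_id=NULL, no match -> dropped
So 2 of 4 rows are dropped.

SQL:
SELECT a.title, b.name AS author
FROM books a
INNER JOIN authors b ON a.author_id = b.id

Result:
title         | author
--------------+-------
The Long Road | Carter
Silent Waters | Lopez 


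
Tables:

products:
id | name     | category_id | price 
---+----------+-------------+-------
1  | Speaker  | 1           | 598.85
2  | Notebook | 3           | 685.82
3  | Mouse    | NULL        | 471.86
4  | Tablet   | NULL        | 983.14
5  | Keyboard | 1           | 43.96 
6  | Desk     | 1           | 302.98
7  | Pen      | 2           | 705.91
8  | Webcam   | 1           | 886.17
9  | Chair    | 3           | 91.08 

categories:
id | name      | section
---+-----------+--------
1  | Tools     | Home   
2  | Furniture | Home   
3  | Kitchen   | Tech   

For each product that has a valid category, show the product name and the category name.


INNER JOIN keeps only products rows whose category_id matches an id in categories. Walk through each product:
  - product 1 (Speaker): category_id=1 -> matches Tools
  - product 2 (Notebook): category_id=3 -> matches Kitchen
  - product 3 (Mouse): category_id=NULL, no match -> dropped
  - product 4 (Tablet): category_id=NULL, no match -> dropped
  - product 5 (Keyboard): category_id=1 -> matches Tools
  - product 6 (Desk): category_id=1 -> matches Tools
  - product 7 (Pen): category_id=2 -> matches Furniture
  - product 8 (Webcam): category_id=1 -> matches Tools
  - product 9 (Chair): category_id=3 -> matches Kitchen
So 2 of 9 rows are dropped.

SQL:
SELECT a.name, b.name AS category
FROM products a
INNER JOIN categories b ON a.category_id = b.id

Result:
name     | category 
---------+----------
Speaker  | Tools    
Notebook | Kitchen  
Keyboard | Tools    
Desk     | Tools    
Pen      | Furniture
Webcam   | Tools    
Chair    | Kitchen  


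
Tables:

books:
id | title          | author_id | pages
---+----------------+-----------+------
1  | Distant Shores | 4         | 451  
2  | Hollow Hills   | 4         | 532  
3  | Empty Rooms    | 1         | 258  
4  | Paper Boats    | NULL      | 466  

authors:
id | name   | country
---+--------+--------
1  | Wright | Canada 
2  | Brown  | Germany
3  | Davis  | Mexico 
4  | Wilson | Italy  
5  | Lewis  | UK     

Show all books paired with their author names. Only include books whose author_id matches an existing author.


INNER JOIN keeps only books rows whose author_id matches an id in authors. Walk through each book:
  - book 1 (Distant Shores): author_id=4 -> matches Wilson
  - book 2 (Hollow Hills): author_id=4 -> matches Wilson
  - book 3 (Empty Rooms): author_id=1 -> matches Wright
  - book 4 (Paper Boats): author_id=NULL, no match -> dropped
So 1 of 4 rows is dropped.

SQL:
SELECT a.title, b.name AS author
FROM books a
INNER JOIN authors b ON a.author_id = b.id

Result:
title          | author
---------------+-------
Distant Shores | Wilson
Hollow Hills   | Wilson
Empty Rooms    | Wright


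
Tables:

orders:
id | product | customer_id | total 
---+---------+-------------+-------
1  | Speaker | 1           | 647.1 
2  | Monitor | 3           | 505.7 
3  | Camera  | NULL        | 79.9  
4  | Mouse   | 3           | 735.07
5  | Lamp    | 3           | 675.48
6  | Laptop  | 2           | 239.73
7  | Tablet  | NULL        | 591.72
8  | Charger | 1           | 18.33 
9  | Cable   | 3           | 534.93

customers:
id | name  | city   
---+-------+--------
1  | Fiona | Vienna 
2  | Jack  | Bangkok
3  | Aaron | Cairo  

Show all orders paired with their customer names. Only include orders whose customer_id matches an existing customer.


INNER JOIN keeps only orders rows whose customer_id matches an id in customers. Walk through each order:
  - order 1 (Speaker): customer_id=1 -> matches Fiona
  - order 2 (Monitor): customer_id=3 -> matches Aaron
  - order 3 (Camera): customer_id=NULL, no match -> dropped
  - order 4 (Mouse): customer_id=3 -> matches Aaron
  - order 5 (Lamp): customer_id=3 -> matches Aaron
  - order 6 (Laptop): customer_id=2 -> matches Jack
  - order 7 (Tablet): customer_id=NULL, no match -> dropped
  - order 8 (Charger): customer_id=1 -> matches Fiona
  - order 9 (Cable): customer_id=3 -> matches Aaron
So 2 of 9 rows are dropped.

SQL:
SELECT a.product, b.name AS customer
FROM orders a
INNER JOIN customers b ON a.customer_id = b.id

Result:
product | customer
--------+---------
Speaker | Fiona   
Monitor | Aaron   
Mouse   | Aaron   
Lamp    | Aaron   
Laptop  | Jack    
Charger | Fiona   
Cable   | Aaron   


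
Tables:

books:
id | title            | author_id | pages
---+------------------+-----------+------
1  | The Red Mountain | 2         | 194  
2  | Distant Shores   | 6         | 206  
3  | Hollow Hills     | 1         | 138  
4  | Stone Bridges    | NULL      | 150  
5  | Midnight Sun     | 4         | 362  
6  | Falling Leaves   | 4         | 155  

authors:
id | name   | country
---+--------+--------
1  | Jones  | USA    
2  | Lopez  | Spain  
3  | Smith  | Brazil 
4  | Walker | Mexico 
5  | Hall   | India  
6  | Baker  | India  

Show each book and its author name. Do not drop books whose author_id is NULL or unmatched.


LEFT JOIN keeps every row from books (the left table); where author_id has no match in authors, the author columns become NULL. Walk through each book:
  - book 1 (The Red Mountain): author_id=2 -> matches Lopez
  - book 2 (Distant Shores): author_id=6 -> matches Baker
  - book 3 (Hollow Hills): author_id=1 -> matches Jones
  - book 4 (Stone Bridges): author_id=NULL, no match -> kept with NULL
  - book 5 (Midnight Sun): author_id=4 -> matches Walker
  - book 6 (Falling Leaves): author_id=4 -> matches Walker
All 6 rows appear; 1 has NULL author.

SQL:
SELECT a.title, b.name AS author
FROM books a
LEFT JOIN authors b ON a.author_id = b.id

Result:
title            | author
-----------------+-------
The Red Mountain | Lopez 
Distant Shores   | Baker 
Hollow Hills     | Jones 
Stone Bridges    | NULL  
Midnight Sun     | Walker
Falling Leaves   | Walker


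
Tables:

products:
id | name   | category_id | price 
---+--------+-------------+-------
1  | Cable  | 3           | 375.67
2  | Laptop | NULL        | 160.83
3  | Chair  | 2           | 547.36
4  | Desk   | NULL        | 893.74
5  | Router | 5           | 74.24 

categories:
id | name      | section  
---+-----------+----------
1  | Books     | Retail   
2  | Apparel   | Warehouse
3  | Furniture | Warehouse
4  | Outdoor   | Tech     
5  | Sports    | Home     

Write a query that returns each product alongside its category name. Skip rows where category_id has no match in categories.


INNER JOIN keeps only products rows whose category_id matches an id in categories. Walk through each product:
  - product 1 (Cable): category_id=3 -> matches Furniture
  - product 2 (Laptop): category_id=NULL, no match -> dropped
  - product 3 (Chair): category_id=2 -> matches Apparel
  - product 4 (Desk): category_id=NULL, no match -> dropped
  - product 5 (Router): category_id=5 -> matches Sports
So 2 of 5 rows are dropped.

SQL:
SELECT a.name, b.name AS category
FROM products a
INNER JOIN categories b ON a.category_id = b.id

Result:
name   | category 
-------+----------
Cable  | Furniture
Chair  | Apparel  
Router | Sports   


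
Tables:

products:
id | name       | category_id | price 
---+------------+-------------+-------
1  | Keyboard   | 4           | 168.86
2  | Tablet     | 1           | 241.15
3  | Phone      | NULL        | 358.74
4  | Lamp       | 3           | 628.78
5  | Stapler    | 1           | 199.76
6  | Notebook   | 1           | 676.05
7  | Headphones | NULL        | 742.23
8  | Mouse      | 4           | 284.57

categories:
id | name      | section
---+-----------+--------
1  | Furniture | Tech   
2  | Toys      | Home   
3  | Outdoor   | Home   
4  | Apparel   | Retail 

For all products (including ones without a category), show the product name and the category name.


LEFT JOIN keeps every row from products (the left table); where category_id has no match in categories, the category columns become NULL. Walk through each product:
  - product 1 (Keyboard): category_id=4 -> matches Apparel
  - product 2 (Tablet): category_id=1 -> matches Furniture
  - product 3 (Phone): category_id=NULL, no match -> kept with NULL
  - product 4 (Lamp): category_id=3 -> matches Outdoor
  - product 5 (Stapler): category_id=1 -> matches Furniture
  - product 6 (Notebook): category_id=1 -> matches Furniture
  - product 7 (Headphones): category_id=NULL, no match -> kept with NULL
  - product 8 (Mouse): category_id=4 -> matches Apparel
All 8 rows appear; 2 have NULL category.

SQL:
SELECT a.name, b.name AS category
FROM products a
LEFT JOIN categories b ON a.category_id = b.id

Result:
name       | category 
-----------+----------
Keyboard   | Apparel  
Tablet     | Furniture
Phone      | NULL     
Lamp       | Outdoor  
Stapler    | Furniture
Notebook   | Furniture
Headphones | NULL     
Mouse      | Apparel  


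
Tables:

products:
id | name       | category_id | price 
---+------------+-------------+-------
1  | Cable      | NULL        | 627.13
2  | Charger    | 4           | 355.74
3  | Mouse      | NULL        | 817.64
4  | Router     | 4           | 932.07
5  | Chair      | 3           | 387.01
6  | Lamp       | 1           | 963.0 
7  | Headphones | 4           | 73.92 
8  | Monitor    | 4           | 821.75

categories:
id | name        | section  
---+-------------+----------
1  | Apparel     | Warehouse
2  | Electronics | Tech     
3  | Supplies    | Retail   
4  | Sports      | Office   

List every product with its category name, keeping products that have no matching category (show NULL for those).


LEFT JOIN keeps every row from products (the left table); where category_id has no match in categories, the category columns become NULL. Walk through each product:
  - product 1 (Cable): category_id=NULL, no match -> kept with NULL
  - product 2 (Charger): category_id=4 -> matches Sports
  - product 3 (Mouse): category_id=NULL, no match -> kept with NULL
  - product 4 (Router): category_id=4 -> matches Sports
  - product 5 (Chair): category_id=3 -> matches Supplies
  - product 6 (Lamp): category_id=1 -> matches Apparel
  - product 7 (Headphones): category_id=4 -> matches Sports
  - product 8 (Monitor): category_id=4 -> matches Sports
All 8 rows appear; 2 have NULL category.

SQL:
SELECT a.name, b.name AS category
FROM products a
LEFT JOIN categories b ON a.category_id = b.id

Result:
name       | category
-----------+---------
Cable      | NULL    
Charger    | Sports  
Mouse      | NULL    
Router     | Sports  
Chair      | Supplies
Lamp       | Apparel 
Headphones | Sports  
Monitor    | Sports  


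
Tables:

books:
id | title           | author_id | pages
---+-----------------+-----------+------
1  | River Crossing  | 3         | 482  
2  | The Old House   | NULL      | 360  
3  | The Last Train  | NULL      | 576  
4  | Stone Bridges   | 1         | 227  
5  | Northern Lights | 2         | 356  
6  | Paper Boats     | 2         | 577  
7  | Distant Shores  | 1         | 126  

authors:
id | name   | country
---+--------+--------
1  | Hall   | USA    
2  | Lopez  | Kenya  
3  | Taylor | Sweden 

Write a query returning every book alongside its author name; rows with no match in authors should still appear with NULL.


LEFT JOIN keeps every row from books (the left table); where author_id has no match in authors, the author columns become NULL. Walk through each book:
  - book 1 (River Crossing): author_id=3 -> matches Taylor
  - book 2 (The Old House): author_id=NULL, no match -> kept with NULL
  - book 3 (The Last Train): author_id=NULL, no match -> kept with NULL
  - book 4 (Stone Bridges): author_id=1 -> matches Hall
  - book 5 (Northern Lights): author_id=2 -> matches Lopez
  - book 6 (Paper Boats): author_id=2 -> matches Lopez
  - book 7 (Distant Shores): author_id=1 -> matches Hall
All 7 rows appear; 2 have NULL author.

SQL:
SELECT a.title, b.name AS author
FROM books a
LEFT JOIN authors b ON a.author_id = b.id

Result:
title           | author
----------------+-------
River Crossing  | Taylor
The Old House   | NULL  
The Last Train  | NULL  
Stone Bridges   | Hall  
Northern Lights | Lopez 
Paper Boats     | Lopez 
Distant Shores  | Hall  


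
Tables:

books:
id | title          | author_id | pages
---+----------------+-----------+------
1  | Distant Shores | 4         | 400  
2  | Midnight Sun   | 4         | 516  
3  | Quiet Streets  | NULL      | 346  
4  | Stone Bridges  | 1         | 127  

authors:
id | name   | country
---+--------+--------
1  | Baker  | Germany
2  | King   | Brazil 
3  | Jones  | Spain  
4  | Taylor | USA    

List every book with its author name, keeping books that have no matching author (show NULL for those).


LEFT JOIN keeps every row from books (the left table); where author_id has no match in authors, the author columns become NULL. Walk through each book:
  - book 1 (Distant Shores): author_id=4 -> matches Taylor
  - book 2 (Midnight Sun): author_id=4 -> matches Taylor
  - book 3 (Quiet Streets): author_id=NULL, no match -> kept with NULL
  - book 4 (Stone Bridges): author_id=1 -> matches Baker
All 4 rows appear; 1 has NULL author.

SQL:
SELECT a.title, b.name AS author
FROM books a
LEFT JOIN authors b ON a.author_id = b.id

Result:
title          | author
---------------+-------
Distant Shores | Taylor
Midnight Sun   | Taylor
Quiet Streets  | NULL  
Stone Bridges  | Baker 


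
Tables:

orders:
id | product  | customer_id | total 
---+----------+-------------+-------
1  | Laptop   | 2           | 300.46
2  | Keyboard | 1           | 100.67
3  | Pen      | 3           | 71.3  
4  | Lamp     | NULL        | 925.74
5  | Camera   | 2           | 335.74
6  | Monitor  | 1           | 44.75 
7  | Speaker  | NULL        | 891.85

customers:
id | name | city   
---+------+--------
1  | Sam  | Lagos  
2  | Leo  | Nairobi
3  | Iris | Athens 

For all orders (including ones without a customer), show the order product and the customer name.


LEFT JOIN keeps every row from orders (the left table); where customer_id has no match in customers, the customer columns become NULL. Walk through each order:
  - order 1 (Laptop): customer_id=2 -> matches Leo
  - order 2 (Keyboard): customer_id=1 -> matches Sam
  - order 3 (Pen): customer_id=3 -> matches Iris
  - order 4 (Lamp): customer_id=NULL, no match -> kept with NULL
  - order 5 (Camera): customer_id=2 -> matches Leo
  - order 6 (Monitor): customer_id=1 -> matches Sam
  - order 7 (Speaker): customer_id=NULL, no match -> kept with NULL
All 7 rows appear; 2 have NULL customer.

SQL:
SELECT a.product, b.name AS customer
FROM orders a
LEFT JOIN customers b ON a.customer_id = b.id

Result:
product  | customer
---------+---------
Laptop   | Leo     
Keyboard | Sam     
Pen      | Iris    
Lamp     | NULL    
Camera   | Leo     
Monitor  | Sam     
Speaker  | NULL    


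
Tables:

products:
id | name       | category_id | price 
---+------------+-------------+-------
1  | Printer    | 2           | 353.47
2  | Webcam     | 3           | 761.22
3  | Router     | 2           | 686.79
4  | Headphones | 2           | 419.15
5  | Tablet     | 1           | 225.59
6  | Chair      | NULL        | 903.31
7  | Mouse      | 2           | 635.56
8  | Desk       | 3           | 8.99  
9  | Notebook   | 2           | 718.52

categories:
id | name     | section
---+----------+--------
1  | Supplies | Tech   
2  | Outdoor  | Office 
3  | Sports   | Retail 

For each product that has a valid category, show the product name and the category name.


INNER JOIN keeps only products rows whose category_id matches an id in categories. Walk through each product:
  - product 1 (Printer): category_id=2 -> matches Outdoor
  - product 2 (Webcam): category_id=3 -> matches Sports
  - product 3 (Router): category_id=2 -> matches Outdoor
  - product 4 (Headphones): category_id=2 -> matches Outdoor
  - product 5 (Tablet): category_id=1 -> matches Supplies
  - product 6 (Chair): category_id=NULL, no match -> dropped
  - product 7 (Mouse): category_id=2 -> matches Outdoor
  - product 8 (Desk): category_id=3 -> matches Sports
  - product 9 (Notebook): category_id=2 -> matches Outdoor
So 1 of 9 rows is dropped.

SQL:
SELECT a.name, b.name AS category
FROM products a
INNER JOIN categories b ON a.category_id = b.id

Result:
name       | category
-----------+---------
Printer    | Outdoor 
Webcam     | Sports  
Router     | Outdoor 
Headphones | Outdoor 
Tablet     | Supplies
Mouse      | Outdoor 
Desk       | Sports  
Notebook   | Outdoor 


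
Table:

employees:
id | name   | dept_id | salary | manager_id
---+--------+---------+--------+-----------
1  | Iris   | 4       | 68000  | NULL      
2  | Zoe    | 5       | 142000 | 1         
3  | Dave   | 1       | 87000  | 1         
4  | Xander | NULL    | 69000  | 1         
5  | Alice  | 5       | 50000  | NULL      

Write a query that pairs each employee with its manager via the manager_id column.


This is a self-join: employees is joined to a second copy of itself, matching each row's manager_id to another row's id. Use LEFT JOIN so rows with manager_id=NULL are kept.
  - employee 1 (Iris): manager_id=NULL -> NULL
  - employee 2 (Zoe): manager_id=1 -> Iris
  - employee 3 (Dave): manager_id=1 -> Iris
  - employee 4 (Xander): manager_id=1 -> Iris
  - employee 5 (Alice): manager_id=NULL -> NULL

SQL:
SELECT a.name AS item, b.name AS manager
FROM employees a
LEFT JOIN employees b ON a.manager_id = b.id

Result:
item   | manager
-------+--------
Iris   | NULL   
Zoe    | Iris   
Dave   | Iris   
Xander | Iris   
Alice  | NULL   


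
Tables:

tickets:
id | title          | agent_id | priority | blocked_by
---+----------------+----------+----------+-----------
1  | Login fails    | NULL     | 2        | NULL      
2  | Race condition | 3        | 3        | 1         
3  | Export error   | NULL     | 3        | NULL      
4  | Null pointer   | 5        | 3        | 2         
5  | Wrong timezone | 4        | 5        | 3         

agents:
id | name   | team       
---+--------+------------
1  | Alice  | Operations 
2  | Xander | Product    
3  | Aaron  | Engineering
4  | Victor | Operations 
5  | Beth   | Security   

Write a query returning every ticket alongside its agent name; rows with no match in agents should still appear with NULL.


LEFT JOIN keeps every row from tickets (the left table); where agent_id has no match in agents, the agent columns become NULL. Walk through each ticket:
  - ticket 1 (Login fails): agent_id=NULL, no match -> kept with NULL
  - ticket 2 (Race condition): agent_id=3 -> matches Aaron
  - ticket 3 (Export error): agent_id=NULL, no match -> kept with NULL
  - ticket 4 (Null pointer): agent_id=5 -> matches Beth
  - ticket 5 (Wrong timezone): agent_id=4 -> matches Victor
All 5 rows appear; 2 have NULL agent.

SQL:
SELECT a.title, b.name AS agent
FROM tickets a
LEFT JOIN agents b ON a.agent_id = b.id

Result:
title          | agent 
---------------+-------
Login fails    | NULL  
Race condition | Aaron 
Export error   | NULL  
Null pointer   | Beth  
Wrong timezone | Victor


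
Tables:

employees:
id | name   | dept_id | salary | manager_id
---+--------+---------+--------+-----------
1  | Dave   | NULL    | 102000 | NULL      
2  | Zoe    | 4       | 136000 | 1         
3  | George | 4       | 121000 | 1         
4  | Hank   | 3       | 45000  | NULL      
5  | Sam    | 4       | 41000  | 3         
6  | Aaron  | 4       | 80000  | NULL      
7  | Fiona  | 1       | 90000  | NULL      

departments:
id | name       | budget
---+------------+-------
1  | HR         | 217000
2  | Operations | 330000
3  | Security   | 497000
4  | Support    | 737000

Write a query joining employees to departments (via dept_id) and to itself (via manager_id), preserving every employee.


Two LEFT JOINs from the same base table employees: one to departments via dept_id, one to employees itself via manager_id. Both are LEFT so every employee is preserved.
Match against departments:
  - employee 1 (Dave): dept_id=NULL, no match -> kept with NULL
  - employee 2 (Zoe): dept_id=4 -> matches Support
  - employee 3 (George): dept_id=4 -> matches Support
  - employee 4 (Hank): dept_id=3 -> matches Security
  - employee 5 (Sam): dept_id=4 -> matches Support
  - employee 6 (Aaron): dept_id=4 -> matches Support
  - employee 7 (Fiona): dept_id=1 -> matches HR
Match against employees (self):
  - employee 1 (Dave): manager_id=NULL -> NULL
  - employee 2 (Zoe): manager_id=1 -> Dave
  - employee 3 (George): manager_id=1 -> Dave
  - employee 4 (Hank): manager_id=NULL -> NULL
  - employee 5 (Sam): manager_id=3 -> George
  - employee 6 (Aaron): manager_id=NULL -> NULL
  - employee 7 (Fiona): manager_id=NULL -> NULL

SQL:
SELECT a.name, b.name AS department, c.name AS manager
FROM employees a
LEFT JOIN departments b ON a.dept_id = b.id
LEFT JOIN employees c ON a.manager_id = c.id

Result:
name   | department | manager
-------+------------+--------
Dave   | NULL       | NULL   
Zoe    | Support    | Dave   
George | Support    | Dave   
Hank   | Security   | NULL   
Sam    | Support    | George 
Aaron  | Support    | NULL   
Fiona  | HR         | NULL   


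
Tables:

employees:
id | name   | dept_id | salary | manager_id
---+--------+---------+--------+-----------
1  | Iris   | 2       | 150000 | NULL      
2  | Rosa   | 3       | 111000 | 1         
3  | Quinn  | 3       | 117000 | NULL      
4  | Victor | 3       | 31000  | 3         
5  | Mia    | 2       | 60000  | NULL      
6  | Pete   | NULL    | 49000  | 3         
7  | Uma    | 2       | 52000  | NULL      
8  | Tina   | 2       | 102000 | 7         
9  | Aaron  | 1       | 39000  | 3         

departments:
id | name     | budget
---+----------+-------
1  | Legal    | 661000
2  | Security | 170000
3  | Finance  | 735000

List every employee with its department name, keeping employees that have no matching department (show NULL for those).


LEFT JOIN keeps every row from employees (the left table); where dept_id has no match in departments, the department columns become NULL. Walk through each employee:
  - employee 1 (Iris): dept_id=2 -> matches Security
  - employee 2 (Rosa): dept_id=3 -> matches Finance
  - employee 3 (Quinn): dept_id=3 -> matches Finance
  - employee 4 (Victor): dept_id=3 -> matches Finance
  - employee 5 (Mia): dept_id=2 -> matches Security
  - employee 6 (Pete): dept_id=NULL, no match -> kept with NULL
  - employee 7 (Uma): dept_id=2 -> matches Security
  - employee 8 (Tina): dept_id=2 -> matches Security
  - employee 9 (Aaron): dept_id=1 -> matches Legal
All 9 rows appear; 1 has NULL department.

SQL:
SELECT a.name, b.name AS department
FROM employees a
LEFT JOIN departments b ON a.dept_id = b.id

Result:
name   | department
-------+-----------
Iris   | Security  
Rosa   | Finance   
Quinn  | Finance   
Victor | Finance   
Mia    | Security  
Pete   | NULL      
Uma    | Security  
Tina   | Security  
Aaron  | Legal     
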